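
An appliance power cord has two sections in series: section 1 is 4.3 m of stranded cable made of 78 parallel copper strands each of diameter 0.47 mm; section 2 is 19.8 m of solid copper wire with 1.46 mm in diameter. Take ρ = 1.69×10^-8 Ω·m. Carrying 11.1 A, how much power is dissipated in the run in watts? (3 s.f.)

25.3 W

Section 1: A_strand = π(2.3500e-04)² = 1.735e-07 m²; R₁ = ρL/(N·A_s) = (1.69×10^-8)(4.3)/(78×1.735e-07) = 0.00537 Ω
Section 2: A = π(d/2)² = π(7.3000e-04 m)² = 1.674e-06 m²
R₂ = (1.69×10^-8)(19.8)/(1.674e-06) = 0.1999 Ω
R = R₁ + R₂ = 0.2052 Ω
P = I²R = (11.1)² × 0.2052 = 25.3 W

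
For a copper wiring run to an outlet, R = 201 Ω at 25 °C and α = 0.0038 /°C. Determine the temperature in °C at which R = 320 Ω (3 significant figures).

R = R₀(1 + α(T − T₀)) ⇒ T = T₀ + (R/R₀ − 1)/α
T = 25 + (320/201 − 1)/0.0038 = 25 + (0.592)/0.0038 = 181 °C

181 °C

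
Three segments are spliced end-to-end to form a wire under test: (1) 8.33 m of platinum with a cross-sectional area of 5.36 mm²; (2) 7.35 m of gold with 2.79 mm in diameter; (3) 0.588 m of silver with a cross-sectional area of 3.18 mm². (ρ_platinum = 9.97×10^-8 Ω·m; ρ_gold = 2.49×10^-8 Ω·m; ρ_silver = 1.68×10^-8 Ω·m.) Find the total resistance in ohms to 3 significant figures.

0.188 Ω

Seg 1: A = 5.36 mm² = 5.360e-06 m²
R_1 = (9.97×10^-8)(8.33)/(5.360e-06) = 0.1549 Ω
Seg 2: A = π(d/2)² = π(1.3950e-03 m)² = 6.114e-06 m²
R_2 = (2.49×10^-8)(7.35)/(6.114e-06) = 0.02994 Ω
Seg 3: A = 3.18 mm² = 3.180e-06 m²
R_3 = (1.68×10^-8)(0.588)/(3.180e-06) = 0.003106 Ω
R_total = R_1 + R_2 + R_3 = 0.188 Ω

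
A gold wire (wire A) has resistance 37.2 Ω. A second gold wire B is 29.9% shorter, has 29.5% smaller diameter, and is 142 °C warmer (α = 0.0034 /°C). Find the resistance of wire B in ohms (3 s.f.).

77.8 Ω

R ∝ ρL/d² with ρ ∝ (1+αΔT), so R_B/R_A = (1 − 29.9/100) × (1 − 29.5/100)⁻² × (1 + 0.0034×142)
= 0.701 × 2.012 × 1.483 = 2.091
R_B = 2.091 × 37.2 = 77.8 Ω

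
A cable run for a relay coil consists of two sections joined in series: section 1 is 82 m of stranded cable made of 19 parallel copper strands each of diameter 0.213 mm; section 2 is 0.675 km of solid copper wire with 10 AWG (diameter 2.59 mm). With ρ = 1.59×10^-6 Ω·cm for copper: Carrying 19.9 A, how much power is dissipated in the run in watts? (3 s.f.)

1570 W

ρ = 1.59×10^-6 Ω·cm = 1.59×10^-8 Ω·m
Section 1: A_strand = π(1.0650e-04)² = 3.563e-08 m²; R₁ = ρL/(N·A_s) = (1.59×10^-8)(82)/(19×3.563e-08) = 1.926 Ω
Section 2: A = π(2.59/2 mm)² = π(1.2950e-03 m)² = 5.269e-06 m²
R₂ = (1.59×10^-8)(675)/(5.269e-06) = 2.037 Ω
R = R₁ + R₂ = 3.963 Ω
P = I²R = (19.9)² × 3.963 = 1570 W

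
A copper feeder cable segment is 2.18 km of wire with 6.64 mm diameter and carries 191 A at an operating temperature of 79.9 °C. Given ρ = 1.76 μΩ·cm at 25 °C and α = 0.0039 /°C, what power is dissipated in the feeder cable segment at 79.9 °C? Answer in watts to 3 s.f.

49100 W

ρ = 1.76 μΩ·cm = 1.76×10^-8 Ω·m
A = π(d/2)² = π(3.3200e-03 m)² = 3.463e-05 m²
R₍25₎ = ρL/A = (1.76×10^-8)(2180)/(3.463e-05) = 1.108 Ω
R₍79.9₎ = R₍25₎(1 + αΔT) = 1.108 × (1 + 0.0039×54.9) = 1.345 Ω
P = I²R = (191)² × 1.345 = 49100 W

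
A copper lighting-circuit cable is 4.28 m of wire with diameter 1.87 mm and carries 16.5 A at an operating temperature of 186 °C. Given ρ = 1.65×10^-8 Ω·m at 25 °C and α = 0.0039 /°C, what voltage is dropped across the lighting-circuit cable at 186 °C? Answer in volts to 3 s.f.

0.691 V

A = π(d/2)² = π(9.3500e-04 m)² = 2.746e-06 m²
R₍25₎ = ρL/A = (1.65×10^-8)(4.28)/(2.746e-06) = 0.02571 Ω
R₍186₎ = R₍25₎(1 + αΔT) = 0.02571 × (1 + 0.0039×161) = 0.04186 Ω
V = IR = 16.5 × 0.04186 = 0.691 V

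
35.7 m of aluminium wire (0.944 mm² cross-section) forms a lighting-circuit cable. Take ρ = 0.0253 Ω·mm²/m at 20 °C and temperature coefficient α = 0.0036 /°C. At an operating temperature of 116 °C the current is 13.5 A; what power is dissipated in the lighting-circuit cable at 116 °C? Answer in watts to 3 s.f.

235 W

ρ = 0.0253 Ω·mm²/m = 2.53×10^-8 Ω·m
A = 0.944 mm² = 9.440e-07 m²
R₍20₎ = ρL/A = (2.53×10^-8)(35.7)/(9.440e-07) = 0.9568 Ω
R₍116₎ = R₍20₎(1 + αΔT) = 0.9568 × (1 + 0.0036×96) = 1.287 Ω
P = I²R = (13.5)² × 1.287 = 235 W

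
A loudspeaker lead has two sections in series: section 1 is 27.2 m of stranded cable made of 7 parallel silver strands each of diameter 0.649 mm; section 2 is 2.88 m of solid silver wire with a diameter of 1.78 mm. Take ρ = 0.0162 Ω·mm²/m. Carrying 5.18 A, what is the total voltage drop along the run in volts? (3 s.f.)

1.08 V

ρ = 0.0162 Ω·mm²/m = 1.62×10^-8 Ω·m
Section 1: A_strand = π(3.2450e-04)² = 3.308e-07 m²; R₁ = ρL/(N·A_s) = (1.62×10^-8)(27.2)/(7×3.308e-07) = 0.1903 Ω
Section 2: A = π(d/2)² = π(8.9000e-04 m)² = 2.488e-06 m²
R₂ = (1.62×10^-8)(2.88)/(2.488e-06) = 0.01875 Ω
R = R₁ + R₂ = 0.209 Ω
V = IR = 5.18 × 0.209 = 1.08 V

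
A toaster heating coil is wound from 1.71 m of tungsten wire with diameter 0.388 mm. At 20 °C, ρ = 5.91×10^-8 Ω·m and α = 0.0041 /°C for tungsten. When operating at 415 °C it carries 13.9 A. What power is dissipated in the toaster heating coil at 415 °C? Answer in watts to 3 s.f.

A = π(d/2)² = π(1.9400e-04 m)² = 1.182e-07 m²
R₍20₎ = ρL/A = (5.91×10^-8)(1.71)/(1.182e-07) = 0.8547 Ω
R₍415₎ = R₍20₎(1 + αΔT) = 0.8547 × (1 + 0.0041×395) = 2.239 Ω
P = I²R = (13.9)² × 2.239 = 433 W

433 W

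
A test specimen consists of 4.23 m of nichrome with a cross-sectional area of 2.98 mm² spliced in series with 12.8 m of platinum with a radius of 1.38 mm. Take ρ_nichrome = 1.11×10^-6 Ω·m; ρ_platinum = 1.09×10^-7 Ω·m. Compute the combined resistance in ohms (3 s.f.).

1.81 Ω

Segment 1: A = 2.98 mm² = 2.980e-06 m²
R₁ = ρL/A = (1.11×10^-6)(4.23)/(2.980e-06) = 1.576 Ω
Segment 2: A = πr² = π(1.3800e-03 m)² = 5.983e-06 m²
R₂ = (1.09×10^-7)(12.8)/(5.983e-06) = 0.2332 Ω
R = R₁ + R₂ = 1.81 Ω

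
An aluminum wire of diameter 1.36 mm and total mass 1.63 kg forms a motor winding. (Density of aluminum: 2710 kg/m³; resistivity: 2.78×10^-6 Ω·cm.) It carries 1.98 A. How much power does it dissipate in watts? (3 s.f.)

31.1 W

ρ = 2.78×10^-6 Ω·cm = 2.78×10^-8 Ω·m
A = π(d/2)² = π(6.8000e-04 m)² = 1.4527e-06 m²
L = m/(density·A) = 1.63/(2710×1.4527e-06) = 414 m
R = ρL/A = (2.78×10^-8)(414)/(1.4527e-06) = 7.924 Ω
P = I²R = (1.98)² × 7.924 = 31.1 W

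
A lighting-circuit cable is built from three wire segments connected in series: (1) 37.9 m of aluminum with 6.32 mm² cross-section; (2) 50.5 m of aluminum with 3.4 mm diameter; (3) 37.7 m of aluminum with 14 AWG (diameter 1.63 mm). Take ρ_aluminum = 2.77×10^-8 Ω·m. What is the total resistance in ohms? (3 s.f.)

Seg 1: A = 6.32 mm² = 6.320e-06 m²
R_1 = (2.77×10^-8)(37.9)/(6.320e-06) = 0.1661 Ω
Seg 2: A = π(d/2)² = π(1.7000e-03 m)² = 9.079e-06 m²
R_2 = (2.77×10^-8)(50.5)/(9.079e-06) = 0.1541 Ω
Seg 3: A = π(1.63/2 mm)² = π(8.1500e-04 m)² = 2.087e-06 m²
R_3 = (2.77×10^-8)(37.7)/(2.087e-06) = 0.5004 Ω
R_total = R_1 + R_2 + R_3 = 0.821 Ω

0.821 Ω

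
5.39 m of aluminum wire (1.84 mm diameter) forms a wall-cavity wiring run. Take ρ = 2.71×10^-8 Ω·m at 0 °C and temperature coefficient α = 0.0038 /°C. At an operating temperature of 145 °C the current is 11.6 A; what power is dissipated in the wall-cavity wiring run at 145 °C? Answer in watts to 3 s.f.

A = π(d/2)² = π(9.2000e-04 m)² = 2.659e-06 m²
R₍0₎ = ρL/A = (2.71×10^-8)(5.39)/(2.659e-06) = 0.05493 Ω
R₍145₎ = R₍0₎(1 + αΔT) = 0.05493 × (1 + 0.0038×145) = 0.0852 Ω
P = I²R = (11.6)² × 0.0852 = 11.5 W

11.5 W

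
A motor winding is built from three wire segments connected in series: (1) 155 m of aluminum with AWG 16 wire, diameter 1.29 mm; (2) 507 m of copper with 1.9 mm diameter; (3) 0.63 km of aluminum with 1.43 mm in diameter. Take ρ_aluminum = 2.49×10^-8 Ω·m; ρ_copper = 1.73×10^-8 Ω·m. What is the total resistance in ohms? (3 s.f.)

15.8 Ω

Seg 1: A = π(1.29/2 mm)² = π(6.4500e-04 m)² = 1.307e-06 m²
R_1 = (2.49×10^-8)(155)/(1.307e-06) = 2.953 Ω
Seg 2: A = π(d/2)² = π(9.5000e-04 m)² = 2.835e-06 m²
R_2 = (1.73×10^-8)(507)/(2.835e-06) = 3.094 Ω
Seg 3: A = π(d/2)² = π(7.1500e-04 m)² = 1.606e-06 m²
R_3 = (2.49×10^-8)(630)/(1.606e-06) = 9.767 Ω
R_total = R_1 + R_2 + R_3 = 15.8 Ω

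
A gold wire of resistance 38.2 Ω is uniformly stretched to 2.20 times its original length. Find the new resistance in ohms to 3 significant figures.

Volume constant ⇒ A' = A/k with k = 2.2. R' = ρ(kL)/(A/k) = k²R.
R' = 4.84 × 38.2 = 185 Ω

185 Ω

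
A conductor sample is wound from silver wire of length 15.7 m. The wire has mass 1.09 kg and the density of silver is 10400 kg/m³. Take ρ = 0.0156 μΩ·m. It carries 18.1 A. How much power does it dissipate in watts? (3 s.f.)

12.0 W

ρ = 0.0156 μΩ·m = 1.56×10^-8 Ω·m
A = m/(density·L) = 1.09/(10400×15.7) = 6.6756e-06 m²
R = ρL/A = (1.56×10^-8)(15.7)/(6.6756e-06) = 0.03669 Ω
P = I²R = (18.1)² × 0.03669 = 12.0 W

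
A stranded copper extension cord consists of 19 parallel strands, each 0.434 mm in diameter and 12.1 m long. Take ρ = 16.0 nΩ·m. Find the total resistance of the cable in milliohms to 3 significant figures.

ρ = 16.0 nΩ·m = 1.60×10^-8 Ω·m
A_strand = π(2.1700e-04 m)² = 1.479e-07 m²
R_strand = ρL/A = (1.60×10^-8)(12.1)/(1.479e-07) = 1.309 Ω
R_total = R_strand/N = 1.309/19 = 68.9 mΩ

68.9 mΩ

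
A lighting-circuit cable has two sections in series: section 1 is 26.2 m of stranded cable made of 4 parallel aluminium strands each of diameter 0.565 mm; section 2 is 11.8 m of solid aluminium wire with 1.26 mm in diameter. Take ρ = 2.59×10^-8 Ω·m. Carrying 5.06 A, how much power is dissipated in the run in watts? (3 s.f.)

23.6 W

Section 1: A_strand = π(2.8250e-04)² = 2.507e-07 m²; R₁ = ρL/(N·A_s) = (2.59×10^-8)(26.2)/(4×2.507e-07) = 0.6766 Ω
Section 2: A = π(d/2)² = π(6.3000e-04 m)² = 1.247e-06 m²
R₂ = (2.59×10^-8)(11.8)/(1.247e-06) = 0.2451 Ω
R = R₁ + R₂ = 0.9217 Ω
P = I²R = (5.06)² × 0.9217 = 23.6 W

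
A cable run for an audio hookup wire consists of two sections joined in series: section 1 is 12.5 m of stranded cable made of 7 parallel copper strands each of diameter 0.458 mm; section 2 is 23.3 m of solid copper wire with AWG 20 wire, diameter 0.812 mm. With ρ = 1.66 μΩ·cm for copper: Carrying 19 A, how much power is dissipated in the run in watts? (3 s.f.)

335 W

ρ = 1.66 μΩ·cm = 1.66×10^-8 Ω·m
Section 1: A_strand = π(2.2900e-04)² = 1.647e-07 m²; R₁ = ρL/(N·A_s) = (1.66×10^-8)(12.5)/(7×1.647e-07) = 0.1799 Ω
Section 2: A = π(0.812/2 mm)² = π(4.0600e-04 m)² = 5.178e-07 m²
R₂ = (1.66×10^-8)(23.3)/(5.178e-07) = 0.7469 Ω
R = R₁ + R₂ = 0.9268 Ω
P = I²R = (19)² × 0.9268 = 335 W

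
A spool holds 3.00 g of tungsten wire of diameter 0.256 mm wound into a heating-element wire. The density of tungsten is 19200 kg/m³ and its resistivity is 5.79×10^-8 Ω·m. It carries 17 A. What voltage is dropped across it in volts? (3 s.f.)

A = π(d/2)² = π(1.2800e-04 m)² = 5.1472e-08 m²
L = m/(density·A) = 0.003/(19200×5.1472e-08) = 3.036 m
R = ρL/A = (5.79×10^-8)(3.036)/(5.1472e-08) = 3.415 Ω
V = IR = 17 × 3.415 = 58.1 V

58.1 V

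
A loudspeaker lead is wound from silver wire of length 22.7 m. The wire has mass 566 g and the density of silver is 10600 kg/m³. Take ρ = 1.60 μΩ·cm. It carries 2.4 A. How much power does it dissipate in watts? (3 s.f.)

ρ = 1.60 μΩ·cm = 1.60×10^-8 Ω·m
A = m/(density·L) = 0.566/(10600×22.7) = 2.3523e-06 m²
R = ρL/A = (1.60×10^-8)(22.7)/(2.3523e-06) = 0.1544 Ω
P = I²R = (2.4)² × 0.1544 = 0.889 W

0.889 W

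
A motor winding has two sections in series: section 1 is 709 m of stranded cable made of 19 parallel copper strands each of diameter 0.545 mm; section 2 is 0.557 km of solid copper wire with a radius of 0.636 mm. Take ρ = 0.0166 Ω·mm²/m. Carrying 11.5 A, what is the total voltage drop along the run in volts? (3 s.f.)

114 V

ρ = 0.0166 Ω·mm²/m = 1.66×10^-8 Ω·m
Section 1: A_strand = π(2.7250e-04)² = 2.333e-07 m²; R₁ = ρL/(N·A_s) = (1.66×10^-8)(709)/(19×2.333e-07) = 2.655 Ω
Section 2: A = πr² = π(6.3600e-04 m)² = 1.271e-06 m²
R₂ = (1.66×10^-8)(557)/(1.271e-06) = 7.276 Ω
R = R₁ + R₂ = 9.931 Ω
V = IR = 11.5 × 9.931 = 114 V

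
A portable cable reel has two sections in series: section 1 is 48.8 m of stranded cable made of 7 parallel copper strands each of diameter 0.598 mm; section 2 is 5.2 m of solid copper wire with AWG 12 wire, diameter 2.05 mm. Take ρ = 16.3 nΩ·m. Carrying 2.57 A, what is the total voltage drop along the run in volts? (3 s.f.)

1.11 V

ρ = 16.3 nΩ·m = 1.63×10^-8 Ω·m
Section 1: A_strand = π(2.9900e-04)² = 2.809e-07 m²; R₁ = ρL/(N·A_s) = (1.63×10^-8)(48.8)/(7×2.809e-07) = 0.4046 Ω
Section 2: A = π(2.05/2 mm)² = π(1.0250e-03 m)² = 3.301e-06 m²
R₂ = (1.63×10^-8)(5.2)/(3.301e-06) = 0.02568 Ω
R = R₁ + R₂ = 0.4303 Ω
V = IR = 2.57 × 0.4303 = 1.11 V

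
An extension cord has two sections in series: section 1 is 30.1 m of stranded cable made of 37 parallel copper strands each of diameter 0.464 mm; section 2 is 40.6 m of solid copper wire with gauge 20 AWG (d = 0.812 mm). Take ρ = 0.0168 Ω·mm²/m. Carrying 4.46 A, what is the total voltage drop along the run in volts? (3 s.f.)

ρ = 0.0168 Ω·mm²/m = 1.68×10^-8 Ω·m
Section 1: A_strand = π(2.3200e-04)² = 1.691e-07 m²; R₁ = ρL/(N·A_s) = (1.68×10^-8)(30.1)/(37×1.691e-07) = 0.08083 Ω
Section 2: A = π(0.812/2 mm)² = π(4.0600e-04 m)² = 5.178e-07 m²
R₂ = (1.68×10^-8)(40.6)/(5.178e-07) = 1.317 Ω
R = R₁ + R₂ = 1.398 Ω
V = IR = 4.46 × 1.398 = 6.23 V

6.23 V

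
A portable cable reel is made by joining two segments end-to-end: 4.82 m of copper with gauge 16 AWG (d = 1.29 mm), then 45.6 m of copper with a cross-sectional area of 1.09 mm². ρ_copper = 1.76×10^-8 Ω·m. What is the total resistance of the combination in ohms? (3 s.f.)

0.801 Ω

Segment 1: A = π(1.29/2 mm)² = π(6.4500e-04 m)² = 1.307e-06 m²
R₁ = ρL/A = (1.76×10^-8)(4.82)/(1.307e-06) = 0.06491 Ω
Segment 2: A = 1.09 mm² = 1.090e-06 m²
R₂ = (1.76×10^-8)(45.6)/(1.090e-06) = 0.7363 Ω
R = R₁ + R₂ = 0.801 Ω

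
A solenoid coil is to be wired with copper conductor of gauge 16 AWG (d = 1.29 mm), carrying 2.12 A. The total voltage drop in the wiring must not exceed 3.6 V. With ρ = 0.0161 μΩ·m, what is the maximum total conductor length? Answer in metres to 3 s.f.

138 m

ρ = 0.0161 μΩ·m = 1.61×10^-8 Ω·m
A = π(1.29/2 mm)² = π(6.4500e-04 m)² = 1.307e-06 m²
L_max = V_max·A/(1·ρI) = (3.6)(1.307e-06)/(1.61×10^-8×2.12) = 138 m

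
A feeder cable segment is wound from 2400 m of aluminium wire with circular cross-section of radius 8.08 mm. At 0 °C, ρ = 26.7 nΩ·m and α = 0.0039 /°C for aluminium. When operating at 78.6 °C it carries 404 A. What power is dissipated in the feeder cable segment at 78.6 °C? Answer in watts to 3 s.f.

66600 W

ρ = 26.7 nΩ·m = 2.67×10^-8 Ω·m
A = πr² = π(8.0800e-03 m)² = 2.051e-04 m²
R₍0₎ = ρL/A = (2.67×10^-8)(2400)/(2.051e-04) = 0.3124 Ω
R₍78.6₎ = R₍0₎(1 + αΔT) = 0.3124 × (1 + 0.0039×78.6) = 0.4082 Ω
P = I²R = (404)² × 0.4082 = 66600 W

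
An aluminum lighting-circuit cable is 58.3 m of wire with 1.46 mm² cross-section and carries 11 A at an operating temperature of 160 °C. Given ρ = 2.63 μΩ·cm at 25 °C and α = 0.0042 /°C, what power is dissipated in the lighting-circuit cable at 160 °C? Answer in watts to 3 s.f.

ρ = 2.63 μΩ·cm = 2.63×10^-8 Ω·m
A = 1.46 mm² = 1.460e-06 m²
R₍25₎ = ρL/A = (2.63×10^-8)(58.3)/(1.460e-06) = 1.05 Ω
R₍160₎ = R₍25₎(1 + αΔT) = 1.05 × (1 + 0.0042×135) = 1.646 Ω
P = I²R = (11)² × 1.646 = 199 W

199 W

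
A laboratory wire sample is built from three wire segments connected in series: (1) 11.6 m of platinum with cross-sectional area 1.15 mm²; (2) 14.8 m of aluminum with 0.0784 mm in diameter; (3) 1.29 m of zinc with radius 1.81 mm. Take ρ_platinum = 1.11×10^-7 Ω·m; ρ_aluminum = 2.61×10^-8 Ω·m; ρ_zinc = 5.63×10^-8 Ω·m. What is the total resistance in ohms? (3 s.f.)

81.1 Ω

Seg 1: A = 1.15 mm² = 1.150e-06 m²
R_1 = (1.11×10^-7)(11.6)/(1.150e-06) = 1.12 Ω
Seg 2: A = π(d/2)² = π(3.9200e-05 m)² = 4.827e-09 m²
R_2 = (2.61×10^-8)(14.8)/(4.827e-09) = 80.02 Ω
Seg 3: A = πr² = π(1.8100e-03 m)² = 1.029e-05 m²
R_3 = (5.63×10^-8)(1.29)/(1.029e-05) = 0.007057 Ω
R_total = R_1 + R_2 + R_3 = 81.1 Ω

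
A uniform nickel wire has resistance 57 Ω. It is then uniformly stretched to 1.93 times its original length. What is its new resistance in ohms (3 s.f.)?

212 Ω

Volume constant ⇒ A' = A/k with k = 1.93. R' = ρ(kL)/(A/k) = k²R.
R' = 3.725 × 57 = 212 Ω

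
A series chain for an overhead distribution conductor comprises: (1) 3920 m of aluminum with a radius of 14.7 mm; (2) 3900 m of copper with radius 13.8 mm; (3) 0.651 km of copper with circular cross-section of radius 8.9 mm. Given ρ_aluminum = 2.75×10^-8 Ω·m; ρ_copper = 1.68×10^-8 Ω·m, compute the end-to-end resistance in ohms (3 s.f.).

Seg 1: A = πr² = π(1.4700e-02 m)² = 6.789e-04 m²
R_1 = (2.75×10^-8)(3920)/(6.789e-04) = 0.1588 Ω
Seg 2: A = πr² = π(1.3800e-02 m)² = 5.983e-04 m²
R_2 = (1.68×10^-8)(3900)/(5.983e-04) = 0.1095 Ω
Seg 3: A = πr² = π(8.9000e-03 m)² = 2.488e-04 m²
R_3 = (1.68×10^-8)(651)/(2.488e-04) = 0.04395 Ω
R_total = R_1 + R_2 + R_3 = 0.312 Ω

0.312 Ω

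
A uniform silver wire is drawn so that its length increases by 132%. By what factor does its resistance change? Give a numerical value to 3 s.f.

k = 1 + 132/100 = 2.32; volume constant ⇒ A' = A/k, so R' = k²R.
Factor = 5.38

5.38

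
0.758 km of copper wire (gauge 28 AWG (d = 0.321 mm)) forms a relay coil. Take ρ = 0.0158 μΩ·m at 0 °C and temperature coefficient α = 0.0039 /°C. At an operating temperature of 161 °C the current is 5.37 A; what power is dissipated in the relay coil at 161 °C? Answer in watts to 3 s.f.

ρ = 0.0158 μΩ·m = 1.58×10^-8 Ω·m
A = π(0.321/2 mm)² = π(1.6050e-04 m)² = 8.093e-08 m²
R₍0₎ = ρL/A = (1.58×10^-8)(758)/(8.093e-08) = 148 Ω
R₍161₎ = R₍0₎(1 + αΔT) = 148 × (1 + 0.0039×161) = 240.9 Ω
P = I²R = (5.37)² × 240.9 = 6950 W

6950 W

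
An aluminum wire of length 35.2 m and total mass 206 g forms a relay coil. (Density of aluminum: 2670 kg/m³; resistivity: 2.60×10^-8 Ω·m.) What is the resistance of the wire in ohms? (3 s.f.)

0.418 Ω

A = m/(density·L) = 0.206/(2670×35.2) = 2.1919e-06 m²
R = ρL/A = (2.60×10^-8)(35.2)/(2.1919e-06) = 0.418 Ω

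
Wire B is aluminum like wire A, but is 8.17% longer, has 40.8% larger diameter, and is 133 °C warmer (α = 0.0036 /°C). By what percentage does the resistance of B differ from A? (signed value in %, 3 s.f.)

-19.3%

R ∝ ρL/d² with ρ ∝ (1+αΔT), so R_B/R_A = (1 + 8.17/100) × (1 + 40.8/100)⁻² × (1 + 0.0036×133)
= 1.082 × 0.5044 × 1.479 = 0.8069
(R_B − R_A)/R_A = 0.8069 − 1 = -19.3%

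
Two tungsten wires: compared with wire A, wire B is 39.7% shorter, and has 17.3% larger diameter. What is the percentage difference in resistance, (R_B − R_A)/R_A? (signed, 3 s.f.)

-56.2%

R ∝ L/d², so R_B/R_A = (1 − 39.7/100) × (1 + 17.3/100)⁻²
= 0.603 × 0.7268 = 0.4382
(R_B − R_A)/R_A = 0.4382 − 1 = -56.2%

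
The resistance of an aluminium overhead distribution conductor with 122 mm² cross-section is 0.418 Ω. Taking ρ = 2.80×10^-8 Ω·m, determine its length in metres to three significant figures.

1820 m

A = 122 mm² = 1.220e-04 m²
L = RA/ρ = (0.418)(1.220e-04)/(2.80×10^-8) = 1820 m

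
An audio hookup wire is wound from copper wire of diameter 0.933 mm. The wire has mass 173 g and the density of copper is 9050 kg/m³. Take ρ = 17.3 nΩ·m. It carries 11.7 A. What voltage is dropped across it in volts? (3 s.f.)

ρ = 17.3 nΩ·m = 1.73×10^-8 Ω·m
A = π(d/2)² = π(4.6650e-04 m)² = 6.8368e-07 m²
L = m/(density·A) = 0.173/(9050×6.8368e-07) = 27.96 m
R = ρL/A = (1.73×10^-8)(27.96)/(6.8368e-07) = 0.7075 Ω
V = IR = 11.7 × 0.7075 = 8.28 V

8.28 V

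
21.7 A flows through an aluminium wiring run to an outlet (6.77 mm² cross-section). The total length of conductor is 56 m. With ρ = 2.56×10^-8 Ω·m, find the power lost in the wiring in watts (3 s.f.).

99.7 W

A = 6.77 mm² = 6.770e-06 m²
R = ρL/A = (2.56×10^-8)(56)/(6.770e-06) = 0.2118 Ω
P = I²R = (21.7)² × 0.2118 = 99.7 W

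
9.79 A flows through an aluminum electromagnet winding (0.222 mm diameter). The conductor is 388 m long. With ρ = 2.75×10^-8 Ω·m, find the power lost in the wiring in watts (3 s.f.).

A = π(d/2)² = π(1.1100e-04 m)² = 3.871e-08 m²
R = ρL/A = (2.75×10^-8)(388)/(3.871e-08) = 275.7 Ω
P = I²R = (9.79)² × 275.7 = 26400 W

26400 W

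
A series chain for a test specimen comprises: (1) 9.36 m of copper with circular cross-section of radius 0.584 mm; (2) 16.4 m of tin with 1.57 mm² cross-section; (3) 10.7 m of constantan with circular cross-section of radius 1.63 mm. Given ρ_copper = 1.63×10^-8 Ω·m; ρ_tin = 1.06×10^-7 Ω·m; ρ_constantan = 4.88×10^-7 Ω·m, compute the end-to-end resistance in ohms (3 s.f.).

1.88 Ω

Seg 1: A = πr² = π(5.8400e-04 m)² = 1.071e-06 m²
R_1 = (1.63×10^-8)(9.36)/(1.071e-06) = 0.1424 Ω
Seg 2: A = 1.57 mm² = 1.570e-06 m²
R_2 = (1.06×10^-7)(16.4)/(1.570e-06) = 1.107 Ω
Seg 3: A = πr² = π(1.6300e-03 m)² = 8.347e-06 m²
R_3 = (4.88×10^-7)(10.7)/(8.347e-06) = 0.6256 Ω
R_total = R_1 + R_2 + R_3 = 1.88 Ω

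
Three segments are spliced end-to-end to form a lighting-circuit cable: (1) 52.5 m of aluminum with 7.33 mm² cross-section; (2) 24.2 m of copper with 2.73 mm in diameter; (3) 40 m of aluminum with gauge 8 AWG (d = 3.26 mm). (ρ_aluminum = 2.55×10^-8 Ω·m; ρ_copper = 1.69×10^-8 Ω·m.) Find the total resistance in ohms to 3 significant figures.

Seg 1: A = 7.33 mm² = 7.330e-06 m²
R_1 = (2.55×10^-8)(52.5)/(7.330e-06) = 0.1826 Ω
Seg 2: A = π(d/2)² = π(1.3650e-03 m)² = 5.853e-06 m²
R_2 = (1.69×10^-8)(24.2)/(5.853e-06) = 0.06987 Ω
Seg 3: A = π(3.26/2 mm)² = π(1.6300e-03 m)² = 8.347e-06 m²
R_3 = (2.55×10^-8)(40)/(8.347e-06) = 0.1222 Ω
R_total = R_1 + R_2 + R_3 = 0.375 Ω

0.375 Ω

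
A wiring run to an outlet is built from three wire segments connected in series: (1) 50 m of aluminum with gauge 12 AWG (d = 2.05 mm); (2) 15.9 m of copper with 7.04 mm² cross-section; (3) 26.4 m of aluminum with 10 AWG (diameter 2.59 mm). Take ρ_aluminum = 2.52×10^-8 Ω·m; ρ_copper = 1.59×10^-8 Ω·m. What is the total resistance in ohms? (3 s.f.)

Seg 1: A = π(2.05/2 mm)² = π(1.0250e-03 m)² = 3.301e-06 m²
R_1 = (2.52×10^-8)(50)/(3.301e-06) = 0.3817 Ω
Seg 2: A = 7.04 mm² = 7.040e-06 m²
R_2 = (1.59×10^-8)(15.9)/(7.040e-06) = 0.03591 Ω
Seg 3: A = π(2.59/2 mm)² = π(1.2950e-03 m)² = 5.269e-06 m²
R_3 = (2.52×10^-8)(26.4)/(5.269e-06) = 0.1263 Ω
R_total = R_1 + R_2 + R_3 = 0.544 Ω

0.544 Ω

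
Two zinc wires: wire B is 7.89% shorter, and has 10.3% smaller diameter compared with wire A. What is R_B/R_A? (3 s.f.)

R ∝ L/d², so R_B/R_A = (1 − 7.89/100) × (1 − 10.3/100)⁻²
= 0.9211 × 1.243 = 1.14

1.14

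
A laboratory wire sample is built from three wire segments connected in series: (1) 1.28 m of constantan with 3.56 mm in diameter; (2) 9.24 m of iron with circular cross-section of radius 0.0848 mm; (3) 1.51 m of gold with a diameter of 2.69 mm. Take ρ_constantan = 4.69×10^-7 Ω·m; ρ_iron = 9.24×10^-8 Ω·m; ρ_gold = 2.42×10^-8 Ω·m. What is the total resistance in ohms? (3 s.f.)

Seg 1: A = π(d/2)² = π(1.7800e-03 m)² = 9.954e-06 m²
R_1 = (4.69×10^-7)(1.28)/(9.954e-06) = 0.06031 Ω
Seg 2: A = πr² = π(8.4800e-05 m)² = 2.259e-08 m²
R_2 = (9.24×10^-8)(9.24)/(2.259e-08) = 37.79 Ω
Seg 3: A = π(d/2)² = π(1.3450e-03 m)² = 5.683e-06 m²
R_3 = (2.42×10^-8)(1.51)/(5.683e-06) = 0.00643 Ω
R_total = R_1 + R_2 + R_3 = 37.9 Ω

37.9 Ω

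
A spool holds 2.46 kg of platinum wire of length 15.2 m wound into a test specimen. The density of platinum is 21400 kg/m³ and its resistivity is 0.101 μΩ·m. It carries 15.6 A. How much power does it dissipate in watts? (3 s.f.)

ρ = 0.101 μΩ·m = 1.01×10^-7 Ω·m
A = m/(density·L) = 2.46/(21400×15.2) = 7.5627e-06 m²
R = ρL/A = (1.01×10^-7)(15.2)/(7.5627e-06) = 0.203 Ω
P = I²R = (15.6)² × 0.203 = 49.4 W

49.4 W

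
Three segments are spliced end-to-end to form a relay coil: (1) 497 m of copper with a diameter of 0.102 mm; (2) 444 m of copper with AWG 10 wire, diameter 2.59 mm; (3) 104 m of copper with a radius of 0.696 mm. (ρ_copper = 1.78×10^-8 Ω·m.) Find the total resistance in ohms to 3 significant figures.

1090 Ω

Seg 1: A = π(d/2)² = π(5.1000e-05 m)² = 8.171e-09 m²
R_1 = (1.78×10^-8)(497)/(8.171e-09) = 1083 Ω
Seg 2: A = π(2.59/2 mm)² = π(1.2950e-03 m)² = 5.269e-06 m²
R_2 = (1.78×10^-8)(444)/(5.269e-06) = 1.5 Ω
Seg 3: A = πr² = π(6.9600e-04 m)² = 1.522e-06 m²
R_3 = (1.78×10^-8)(104)/(1.522e-06) = 1.216 Ω
R_total = R_1 + R_2 + R_3 = 1090 Ω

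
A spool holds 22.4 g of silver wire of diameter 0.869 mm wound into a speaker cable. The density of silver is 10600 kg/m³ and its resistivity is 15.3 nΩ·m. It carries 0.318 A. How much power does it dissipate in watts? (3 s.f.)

ρ = 15.3 nΩ·m = 1.53×10^-8 Ω·m
A = π(d/2)² = π(4.3450e-04 m)² = 5.9310e-07 m²
L = m/(density·A) = 0.0224/(10600×5.9310e-07) = 3.563 m
R = ρL/A = (1.53×10^-8)(3.563)/(5.9310e-07) = 0.09191 Ω
P = I²R = (0.318)² × 0.09191 = 0.00929 W

0.00929 W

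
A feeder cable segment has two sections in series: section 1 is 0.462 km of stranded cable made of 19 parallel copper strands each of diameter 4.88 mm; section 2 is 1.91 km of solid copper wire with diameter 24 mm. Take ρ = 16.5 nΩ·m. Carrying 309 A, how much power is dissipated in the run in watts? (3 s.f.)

8700 W

ρ = 16.5 nΩ·m = 1.65×10^-8 Ω·m
Section 1: A_strand = π(2.4400e-03)² = 1.870e-05 m²; R₁ = ρL/(N·A_s) = (1.65×10^-8)(462)/(19×1.870e-05) = 0.02145 Ω
Section 2: A = π(d/2)² = π(1.2000e-02 m)² = 4.524e-04 m²
R₂ = (1.65×10^-8)(1910)/(4.524e-04) = 0.06966 Ω
R = R₁ + R₂ = 0.09111 Ω
P = I²R = (309)² × 0.09111 = 8700 W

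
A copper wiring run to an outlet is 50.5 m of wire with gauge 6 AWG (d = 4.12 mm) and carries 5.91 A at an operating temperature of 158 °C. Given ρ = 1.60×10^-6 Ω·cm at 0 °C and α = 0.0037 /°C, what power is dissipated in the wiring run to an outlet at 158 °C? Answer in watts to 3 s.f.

3.35 W

ρ = 1.60×10^-6 Ω·cm = 1.60×10^-8 Ω·m
A = π(4.12/2 mm)² = π(2.0600e-03 m)² = 1.333e-05 m²
R₍0₎ = ρL/A = (1.60×10^-8)(50.5)/(1.333e-05) = 0.06061 Ω
R₍158₎ = R₍0₎(1 + αΔT) = 0.06061 × (1 + 0.0037×158) = 0.09604 Ω
P = I²R = (5.91)² × 0.09604 = 3.35 W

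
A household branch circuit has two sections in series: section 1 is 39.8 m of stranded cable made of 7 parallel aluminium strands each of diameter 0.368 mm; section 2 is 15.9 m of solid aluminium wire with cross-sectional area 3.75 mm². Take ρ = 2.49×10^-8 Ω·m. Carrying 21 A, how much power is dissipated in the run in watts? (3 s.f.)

634 W

Section 1: A_strand = π(1.8400e-04)² = 1.064e-07 m²; R₁ = ρL/(N·A_s) = (2.49×10^-8)(39.8)/(7×1.064e-07) = 1.331 Ω
Section 2: A = 3.75 mm² = 3.750e-06 m²
R₂ = (2.49×10^-8)(15.9)/(3.750e-06) = 0.1056 Ω
R = R₁ + R₂ = 1.437 Ω
P = I²R = (21)² × 1.437 = 634 W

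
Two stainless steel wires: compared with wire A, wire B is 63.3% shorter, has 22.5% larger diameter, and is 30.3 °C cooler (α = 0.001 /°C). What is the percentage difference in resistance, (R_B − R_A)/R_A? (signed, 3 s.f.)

-76.3%

R ∝ ρL/d² with ρ ∝ (1+αΔT), so R_B/R_A = (1 − 63.3/100) × (1 + 22.5/100)⁻² × (1 − 0.001×30.3)
= 0.367 × 0.6664 × 0.9697 = 0.2371
(R_B − R_A)/R_A = 0.2371 − 1 = -76.3%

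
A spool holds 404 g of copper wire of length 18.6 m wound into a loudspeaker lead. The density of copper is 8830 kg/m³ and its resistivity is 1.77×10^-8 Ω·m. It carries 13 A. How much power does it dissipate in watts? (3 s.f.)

A = m/(density·L) = 0.404/(8830×18.6) = 2.4598e-06 m²
R = ρL/A = (1.77×10^-8)(18.6)/(2.4598e-06) = 0.1338 Ω
P = I²R = (13)² × 0.1338 = 22.6 W

22.6 W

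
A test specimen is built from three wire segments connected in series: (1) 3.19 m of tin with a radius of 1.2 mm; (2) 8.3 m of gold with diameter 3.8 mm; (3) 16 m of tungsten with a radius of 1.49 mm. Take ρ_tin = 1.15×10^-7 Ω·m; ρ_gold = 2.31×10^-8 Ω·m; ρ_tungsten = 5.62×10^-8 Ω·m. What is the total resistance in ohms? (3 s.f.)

Seg 1: A = πr² = π(1.2000e-03 m)² = 4.524e-06 m²
R_1 = (1.15×10^-7)(3.19)/(4.524e-06) = 0.08109 Ω
Seg 2: A = π(d/2)² = π(1.9000e-03 m)² = 1.134e-05 m²
R_2 = (2.31×10^-8)(8.3)/(1.134e-05) = 0.01691 Ω
Seg 3: A = πr² = π(1.4900e-03 m)² = 6.975e-06 m²
R_3 = (5.62×10^-8)(16)/(6.975e-06) = 0.1289 Ω
R_total = R_1 + R_2 + R_3 = 0.227 Ω

0.227 Ω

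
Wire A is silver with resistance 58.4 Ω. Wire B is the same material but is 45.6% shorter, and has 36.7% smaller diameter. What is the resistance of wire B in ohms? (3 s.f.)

R ∝ L/d², so R_B/R_A = (1 − 45.6/100) × (1 − 36.7/100)⁻²
= 0.544 × 2.496 = 1.358
R_B = 1.358 × 58.4 = 79.3 Ω

79.3 Ω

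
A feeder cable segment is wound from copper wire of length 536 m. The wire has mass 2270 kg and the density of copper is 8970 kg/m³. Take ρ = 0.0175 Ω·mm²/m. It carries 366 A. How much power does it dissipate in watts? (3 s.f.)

2660 W

ρ = 0.0175 Ω·mm²/m = 1.75×10^-8 Ω·m
A = m/(density·L) = 2270/(8970×536) = 4.7214e-04 m²
R = ρL/A = (1.75×10^-8)(536)/(4.7214e-04) = 0.01987 Ω
P = I²R = (366)² × 0.01987 = 2660 W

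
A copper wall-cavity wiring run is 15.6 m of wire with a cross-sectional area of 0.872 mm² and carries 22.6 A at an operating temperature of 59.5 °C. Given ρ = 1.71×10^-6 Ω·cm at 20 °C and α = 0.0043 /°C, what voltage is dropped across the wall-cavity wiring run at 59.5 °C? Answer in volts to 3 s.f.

8.09 V

ρ = 1.71×10^-6 Ω·cm = 1.71×10^-8 Ω·m
A = 0.872 mm² = 8.720e-07 m²
R₍20₎ = ρL/A = (1.71×10^-8)(15.6)/(8.720e-07) = 0.3059 Ω
R₍59.5₎ = R₍20₎(1 + αΔT) = 0.3059 × (1 + 0.0043×39.5) = 0.3579 Ω
V = IR = 22.6 × 0.3579 = 8.09 V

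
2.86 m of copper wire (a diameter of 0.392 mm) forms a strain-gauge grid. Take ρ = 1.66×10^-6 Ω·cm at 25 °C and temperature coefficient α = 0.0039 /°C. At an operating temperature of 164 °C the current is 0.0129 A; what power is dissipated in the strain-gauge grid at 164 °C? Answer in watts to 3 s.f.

1.01×10^-4 W

ρ = 1.66×10^-6 Ω·cm = 1.66×10^-8 Ω·m
A = π(d/2)² = π(1.9600e-04 m)² = 1.207e-07 m²
R₍25₎ = ρL/A = (1.66×10^-8)(2.86)/(1.207e-07) = 0.3934 Ω
R₍164₎ = R₍25₎(1 + αΔT) = 0.3934 × (1 + 0.0039×139) = 0.6066 Ω
P = I²R = (0.0129)² × 0.6066 = 1.01×10^-4 W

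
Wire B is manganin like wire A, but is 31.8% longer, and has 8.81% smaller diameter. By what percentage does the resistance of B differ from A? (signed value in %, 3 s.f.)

58.5%

R ∝ L/d², so R_B/R_A = (1 + 31.8/100) × (1 − 8.81/100)⁻²
= 1.318 × 1.203 = 1.585
(R_B − R_A)/R_A = 1.585 − 1 = 58.5%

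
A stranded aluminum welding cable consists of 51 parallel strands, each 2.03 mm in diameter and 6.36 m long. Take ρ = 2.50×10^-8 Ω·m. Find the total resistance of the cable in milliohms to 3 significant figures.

A_strand = π(1.0150e-03 m)² = 3.237e-06 m²
R_strand = ρL/A = (2.50×10^-8)(6.36)/(3.237e-06) = 0.04913 Ω
R_total = R_strand/N = 0.04913/51 = 0.963 mΩ

0.963 mΩ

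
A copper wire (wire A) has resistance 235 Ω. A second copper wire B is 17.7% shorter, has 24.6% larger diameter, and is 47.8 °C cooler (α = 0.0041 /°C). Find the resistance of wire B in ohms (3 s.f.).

R ∝ ρL/d² with ρ ∝ (1+αΔT), so R_B/R_A = (1 − 17.7/100) × (1 + 24.6/100)⁻² × (1 − 0.0041×47.8)
= 0.823 × 0.6441 × 0.804 = 0.4262
R_B = 0.4262 × 235 = 100 Ω

100 Ω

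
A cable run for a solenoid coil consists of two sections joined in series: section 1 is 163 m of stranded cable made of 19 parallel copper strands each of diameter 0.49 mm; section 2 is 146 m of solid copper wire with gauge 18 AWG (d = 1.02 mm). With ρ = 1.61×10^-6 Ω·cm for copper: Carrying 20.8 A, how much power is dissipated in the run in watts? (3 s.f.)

ρ = 1.61×10^-6 Ω·cm = 1.61×10^-8 Ω·m
Section 1: A_strand = π(2.4500e-04)² = 1.886e-07 m²; R₁ = ρL/(N·A_s) = (1.61×10^-8)(163)/(19×1.886e-07) = 0.7324 Ω
Section 2: A = π(1.02/2 mm)² = π(5.1000e-04 m)² = 8.171e-07 m²
R₂ = (1.61×10^-8)(146)/(8.171e-07) = 2.877 Ω
R = R₁ + R₂ = 3.609 Ω
P = I²R = (20.8)² × 3.609 = 1560 W

1560 W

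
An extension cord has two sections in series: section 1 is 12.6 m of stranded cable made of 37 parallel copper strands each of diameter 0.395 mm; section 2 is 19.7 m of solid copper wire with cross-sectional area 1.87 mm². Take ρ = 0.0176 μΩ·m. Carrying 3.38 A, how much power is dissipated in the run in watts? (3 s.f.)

2.68 W

ρ = 0.0176 μΩ·m = 1.76×10^-8 Ω·m
Section 1: A_strand = π(1.9750e-04)² = 1.225e-07 m²; R₁ = ρL/(N·A_s) = (1.76×10^-8)(12.6)/(37×1.225e-07) = 0.04891 Ω
Section 2: A = 1.87 mm² = 1.870e-06 m²
R₂ = (1.76×10^-8)(19.7)/(1.870e-06) = 0.1854 Ω
R = R₁ + R₂ = 0.2343 Ω
P = I²R = (3.38)² × 0.2343 = 2.68 W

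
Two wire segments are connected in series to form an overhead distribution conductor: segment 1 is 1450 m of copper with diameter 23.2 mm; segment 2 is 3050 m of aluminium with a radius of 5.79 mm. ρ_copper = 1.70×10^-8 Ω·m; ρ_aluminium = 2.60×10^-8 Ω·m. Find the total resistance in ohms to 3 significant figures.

0.811 Ω

Segment 1: A = π(d/2)² = π(1.1600e-02 m)² = 4.227e-04 m²
R₁ = ρL/A = (1.70×10^-8)(1450)/(4.227e-04) = 0.05831 Ω
Segment 2: A = πr² = π(5.7900e-03 m)² = 1.053e-04 m²
R₂ = (2.60×10^-8)(3050)/(1.053e-04) = 0.753 Ω
R = R₁ + R₂ = 0.811 Ω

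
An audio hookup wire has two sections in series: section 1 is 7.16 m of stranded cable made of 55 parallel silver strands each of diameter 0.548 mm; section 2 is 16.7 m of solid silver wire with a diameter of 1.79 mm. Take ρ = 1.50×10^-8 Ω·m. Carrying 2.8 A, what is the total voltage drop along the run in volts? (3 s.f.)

Section 1: A_strand = π(2.7400e-04)² = 2.359e-07 m²; R₁ = ρL/(N·A_s) = (1.50×10^-8)(7.16)/(55×2.359e-07) = 0.008279 Ω
Section 2: A = π(d/2)² = π(8.9500e-04 m)² = 2.516e-06 m²
R₂ = (1.50×10^-8)(16.7)/(2.516e-06) = 0.09954 Ω
R = R₁ + R₂ = 0.1078 Ω
V = IR = 2.8 × 0.1078 = 0.302 V

0.302 V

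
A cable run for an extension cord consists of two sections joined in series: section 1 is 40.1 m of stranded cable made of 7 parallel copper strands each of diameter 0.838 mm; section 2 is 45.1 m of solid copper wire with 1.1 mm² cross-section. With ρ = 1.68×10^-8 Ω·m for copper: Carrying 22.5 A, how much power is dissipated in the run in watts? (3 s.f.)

Section 1: A_strand = π(4.1900e-04)² = 5.515e-07 m²; R₁ = ρL/(N·A_s) = (1.68×10^-8)(40.1)/(7×5.515e-07) = 0.1745 Ω
Section 2: A = 1.1 mm² = 1.100e-06 m²
R₂ = (1.68×10^-8)(45.1)/(1.100e-06) = 0.6888 Ω
R = R₁ + R₂ = 0.8633 Ω
P = I²R = (22.5)² × 0.8633 = 437 W

437 W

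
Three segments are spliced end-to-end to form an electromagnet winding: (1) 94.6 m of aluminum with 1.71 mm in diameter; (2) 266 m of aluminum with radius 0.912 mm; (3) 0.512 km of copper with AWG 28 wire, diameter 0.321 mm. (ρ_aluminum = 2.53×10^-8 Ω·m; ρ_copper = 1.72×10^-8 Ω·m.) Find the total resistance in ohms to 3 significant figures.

112 Ω

Seg 1: A = π(d/2)² = π(8.5500e-04 m)² = 2.297e-06 m²
R_1 = (2.53×10^-8)(94.6)/(2.297e-06) = 1.042 Ω
Seg 2: A = πr² = π(9.1200e-04 m)² = 2.613e-06 m²
R_2 = (2.53×10^-8)(266)/(2.613e-06) = 2.576 Ω
Seg 3: A = π(0.321/2 mm)² = π(1.6050e-04 m)² = 8.093e-08 m²
R_3 = (1.72×10^-8)(512)/(8.093e-08) = 108.8 Ω
R_total = R_1 + R_2 + R_3 = 112 Ω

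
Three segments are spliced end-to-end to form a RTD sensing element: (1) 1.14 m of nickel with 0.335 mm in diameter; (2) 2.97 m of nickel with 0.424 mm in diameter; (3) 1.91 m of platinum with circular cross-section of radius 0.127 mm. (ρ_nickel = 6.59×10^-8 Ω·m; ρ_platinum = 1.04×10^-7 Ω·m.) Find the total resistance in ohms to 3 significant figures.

6.16 Ω

Seg 1: A = π(d/2)² = π(1.6750e-04 m)² = 8.814e-08 m²
R_1 = (6.59×10^-8)(1.14)/(8.814e-08) = 0.8523 Ω
Seg 2: A = π(d/2)² = π(2.1200e-04 m)² = 1.412e-07 m²
R_2 = (6.59×10^-8)(2.97)/(1.412e-07) = 1.386 Ω
Seg 3: A = πr² = π(1.2700e-04 m)² = 5.067e-08 m²
R_3 = (1.04×10^-7)(1.91)/(5.067e-08) = 3.92 Ω
R_total = R_1 + R_2 + R_3 = 6.16 Ω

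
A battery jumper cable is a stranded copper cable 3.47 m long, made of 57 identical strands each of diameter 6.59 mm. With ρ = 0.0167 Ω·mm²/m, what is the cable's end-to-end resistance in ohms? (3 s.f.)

ρ = 0.0167 Ω·mm²/m = 1.67×10^-8 Ω·m
A_strand = π(3.2950e-03 m)² = 3.411e-05 m²
R_strand = ρL/A = (1.67×10^-8)(3.47)/(3.411e-05) = 0.001699 Ω
R_total = R_strand/N = 0.001699/57 = 2.98×10^-5 Ω

2.98×10^-5 Ω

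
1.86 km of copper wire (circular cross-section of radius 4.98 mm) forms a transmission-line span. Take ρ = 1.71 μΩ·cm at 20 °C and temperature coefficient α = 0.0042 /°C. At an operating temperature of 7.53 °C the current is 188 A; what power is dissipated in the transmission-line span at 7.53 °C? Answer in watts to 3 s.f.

13700 W

ρ = 1.71 μΩ·cm = 1.71×10^-8 Ω·m
A = πr² = π(4.9800e-03 m)² = 7.791e-05 m²
R₍20₎ = ρL/A = (1.71×10^-8)(1860)/(7.791e-05) = 0.4082 Ω
R₍7.53₎ = R₍20₎(1 + αΔT) = 0.4082 × (1 + 0.0042×-12.5) = 0.3868 Ω
P = I²R = (188)² × 0.3868 = 13700 W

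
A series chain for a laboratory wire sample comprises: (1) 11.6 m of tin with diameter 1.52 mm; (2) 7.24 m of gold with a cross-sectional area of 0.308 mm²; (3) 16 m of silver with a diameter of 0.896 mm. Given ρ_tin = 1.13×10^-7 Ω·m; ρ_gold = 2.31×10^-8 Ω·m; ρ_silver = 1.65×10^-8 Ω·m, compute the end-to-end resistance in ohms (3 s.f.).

Seg 1: A = π(d/2)² = π(7.6000e-04 m)² = 1.815e-06 m²
R_1 = (1.13×10^-7)(11.6)/(1.815e-06) = 0.7224 Ω
Seg 2: A = 0.308 mm² = 3.080e-07 m²
R_2 = (2.31×10^-8)(7.24)/(3.080e-07) = 0.543 Ω
Seg 3: A = π(d/2)² = π(4.4800e-04 m)² = 6.305e-07 m²
R_3 = (1.65×10^-8)(16)/(6.305e-07) = 0.4187 Ω
R_total = R_1 + R_2 + R_3 = 1.68 Ω

1.68 Ω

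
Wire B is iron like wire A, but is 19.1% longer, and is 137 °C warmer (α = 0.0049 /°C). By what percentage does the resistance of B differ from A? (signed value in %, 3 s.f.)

R ∝ ρL/d² with ρ ∝ (1+αΔT), so R_B/R_A = (1 + 19.1/100) × (1 + 0.0049×137)
= 1.191 × 1.671 = 1.99
(R_B − R_A)/R_A = 1.99 − 1 = 99.1%

99.1%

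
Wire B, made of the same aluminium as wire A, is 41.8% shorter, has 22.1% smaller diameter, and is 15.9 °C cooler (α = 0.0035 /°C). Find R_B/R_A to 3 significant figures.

R ∝ ρL/d² with ρ ∝ (1+αΔT), so R_B/R_A = (1 − 41.8/100) × (1 − 22.1/100)⁻² × (1 − 0.0035×15.9)
= 0.582 × 1.648 × 0.9444 = 0.906

0.906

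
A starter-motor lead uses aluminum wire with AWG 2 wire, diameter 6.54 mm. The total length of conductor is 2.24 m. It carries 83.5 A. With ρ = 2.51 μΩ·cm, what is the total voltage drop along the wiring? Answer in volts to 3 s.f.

0.140 V

ρ = 2.51 μΩ·cm = 2.51×10^-8 Ω·m
A = π(6.54/2 mm)² = π(3.2700e-03 m)² = 3.359e-05 m²
R = ρL/A = (2.51×10^-8)(2.24)/(3.359e-05) = 0.001674 Ω
V = IR = 83.5 × 0.001674 = 0.140 V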